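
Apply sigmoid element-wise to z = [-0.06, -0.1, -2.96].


σ(-0.06) = 1/(1+e^0.06) = 0.485
σ(-0.1) = 1/(1+e^0.1) = 0.475
σ(-2.96) = 1/(1+e^2.96) = 0.0493
result = [0.485, 0.475, 0.0493]

[0.485, 0.475, 0.0493]


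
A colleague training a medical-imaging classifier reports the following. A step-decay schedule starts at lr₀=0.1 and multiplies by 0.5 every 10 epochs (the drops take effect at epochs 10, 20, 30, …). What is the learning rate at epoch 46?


n_drops = ⌊46/10⌋ = 4
lr = 0.1·0.5^4 = 0.1·0.0625 = 0.00625

0.00625


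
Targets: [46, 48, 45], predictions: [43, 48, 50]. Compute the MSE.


Squared errors: (46-43)²=9, (48-48)²=0, (45-50)²=25
Sum = 34
MSE = 34/3 = 34/3

34/3


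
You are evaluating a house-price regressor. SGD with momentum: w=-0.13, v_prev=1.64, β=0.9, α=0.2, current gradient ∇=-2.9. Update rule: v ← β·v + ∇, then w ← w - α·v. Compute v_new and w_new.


v_new = 0.9·1.64 - 2.9 = 1.476 - 2.9 = -1.424
w_new = -0.13 - 0.2·-1.424 = -0.13 + 0.2848 = 0.1548

v_new=-1.424, w_new=0.1548


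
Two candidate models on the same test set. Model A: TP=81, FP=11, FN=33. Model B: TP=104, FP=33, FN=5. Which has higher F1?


Model A: P=81/92=0.8804, R=81/114=0.7105, F1=2PR/(P+R)=2TP/(2TP+FP+FN)=162/206=0.7864
Model B: P=104/137=0.7591, R=104/109=0.9541, F1=2PR/(P+R)=2TP/(2TP+FP+FN)=208/246=0.8455
0.7864 < 0.8455 → Model B

Model B


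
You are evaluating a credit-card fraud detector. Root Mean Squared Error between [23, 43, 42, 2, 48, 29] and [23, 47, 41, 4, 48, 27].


MSE = 25/6 = 4.1667
RMSE = √(25/6) = 2.0412

2.0412


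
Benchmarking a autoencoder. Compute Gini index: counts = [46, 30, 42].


Probabilities: [46/118, 30/118, 42/118] ≈ [0.3898, 0.2542, 0.3559]
Σpᵢ² = (2116 + 900 + 1764)/118² = 4780/13924
Gini = 1 - Σpᵢ² = 1 - 4780/13924 = 0.6567

0.6567


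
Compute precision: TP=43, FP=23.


Precision = TP/(TP+FP)
= 43/(43+23)
= 43/66 = 65.15%

65.15%


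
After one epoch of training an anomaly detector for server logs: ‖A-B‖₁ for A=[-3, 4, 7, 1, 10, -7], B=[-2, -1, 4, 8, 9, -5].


d = |-3+ 2| + |4+ 1| + |7-4| + |1-8| + |10-9| + |-7+ 5|
  = 1 + 5 + 3 + 7 + 1 + 2
  = 19

19


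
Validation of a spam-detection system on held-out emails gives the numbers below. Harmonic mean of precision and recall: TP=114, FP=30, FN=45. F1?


Precision = 114/144 = 0.7917
Recall = 114/159 = 0.717
F1 = 2·P·R/(P+R) = 2·TP/(2·TP+FP+FN) = 228/(228+30+45) = 228/303 = 0.7525

0.7525


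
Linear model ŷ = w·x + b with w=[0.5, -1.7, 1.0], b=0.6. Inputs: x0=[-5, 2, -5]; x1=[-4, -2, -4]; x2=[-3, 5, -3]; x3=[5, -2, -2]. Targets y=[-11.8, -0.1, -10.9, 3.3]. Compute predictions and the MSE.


ŷ0 = (0.5)·(-5) + (-1.7)·(2) + (1.0)·(-5) + 0.6 = -10.3
ŷ1 = (0.5)·(-4) + (-1.7)·(-2) + (1.0)·(-4) + 0.6 = -2.0
ŷ2 = (0.5)·(-3) + (-1.7)·(5) + (1.0)·(-3) + 0.6 = -12.4
ŷ3 = (0.5)·(5) + (-1.7)·(-2) + (1.0)·(-2) + 0.6 = 4.5
errors² = [2.25, 3.61, 2.25, 1.44]
MSE = 9.5500/4 = 2.3875

2.3875


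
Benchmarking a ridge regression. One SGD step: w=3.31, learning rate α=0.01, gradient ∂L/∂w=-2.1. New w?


w_new = w - α·∇
= 3.31 - 0.01·-2.1
= 3.31 + 0.021
= 3.331

3.331


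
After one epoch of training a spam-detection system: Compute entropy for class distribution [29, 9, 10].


Probabilities: [29/48, 9/48, 10/48] ≈ [0.6042, 0.1875, 0.2083]
H = -((29/48)·log₂(29/48) + (9/48)·log₂(9/48) + (10/48)·log₂(10/48))
  = 1.3635 bits

1.3635 bits


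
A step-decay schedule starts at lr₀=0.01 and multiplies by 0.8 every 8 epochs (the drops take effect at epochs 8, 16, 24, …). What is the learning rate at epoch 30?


n_drops = ⌊30/8⌋ = 3
lr = 0.01·0.8^3 = 0.01·0.512 = 0.00512

0.00512


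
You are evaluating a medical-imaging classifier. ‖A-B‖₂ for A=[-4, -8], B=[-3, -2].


d = √((-4+ 3)² + (-8+ 2)²)
  = √(1 + 36)
  = √37 = 6.0828

6.0828


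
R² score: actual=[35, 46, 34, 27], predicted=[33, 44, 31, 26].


ȳ = 35.5
SS_res = Σ(y-ŷ)² = 18
SS_tot = Σ(y-ȳ)² = 185
R² = 1 - SS_res/SS_tot = 1 - 0.0973 = 0.9027

0.9027


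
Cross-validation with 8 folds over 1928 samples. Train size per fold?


Fold size = 1928/8 = 241
Training per fold = 1928 - 241 = 1687

1687


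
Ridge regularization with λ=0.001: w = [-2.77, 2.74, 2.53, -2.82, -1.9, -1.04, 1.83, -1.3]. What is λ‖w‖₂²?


‖w‖₂² = (-2.77)² + (2.74)² + (2.53)² + (-2.82)² + (-1.9)² + (-1.04)² + (1.83)² + (-1.3)²
     = 7.6729 + 7.5076 + 6.4009 + 7.9524 + 3.61 + 1.0816 + 3.3489 + 1.69
     = 39.2643
λ·‖w‖₂² = 0.001·39.2643 = 0.039264

0.039264


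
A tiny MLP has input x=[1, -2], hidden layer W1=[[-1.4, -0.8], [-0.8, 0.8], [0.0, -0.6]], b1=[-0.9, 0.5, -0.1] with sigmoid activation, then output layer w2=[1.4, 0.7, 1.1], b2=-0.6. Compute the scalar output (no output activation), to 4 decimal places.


z1[0] = (-1.4)·(1) + (-0.8)·(-2) - 0.9 = -0.7
z1[1] = (-0.8)·(1) + (0.8)·(-2) + 0.5 = -1.9
z1[2] = (0.0)·(1) + (-0.6)·(-2) - 0.1 = 1.1
h = sigmoid(z1) = [0.3318, 0.1301, 0.7503]
output = (1.4)·(0.3318) + (0.7)·(0.1301) + (1.1)·(0.7503) - 0.6 = 0.7809

0.7809


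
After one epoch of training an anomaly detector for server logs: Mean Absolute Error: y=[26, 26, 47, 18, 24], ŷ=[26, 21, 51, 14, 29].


Absolute errors: |26-26|=0, |26-21|=5, |47-51|=4, |18-14|=4, |24-29|=5
Sum = 18
MAE = 18/5 = 18/5

18/5


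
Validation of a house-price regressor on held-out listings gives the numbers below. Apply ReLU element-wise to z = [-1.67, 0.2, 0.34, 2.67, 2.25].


ReLU(-1.67) = max(0, -1.67) = 0.0
ReLU(0.2) = max(0, 0.2) = 0.2
ReLU(0.34) = max(0, 0.34) = 0.34
ReLU(2.67) = max(0, 2.67) = 2.67
ReLU(2.25) = max(0, 2.25) = 2.25
result = [0.0, 0.2, 0.34, 2.67, 2.25]

[0.0, 0.2, 0.34, 2.67, 2.25]


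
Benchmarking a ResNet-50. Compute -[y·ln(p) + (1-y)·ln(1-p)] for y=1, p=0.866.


BCE = -[y·ln(p) + (1-y)·ln(1-p)]
= -1·ln(0.866) - 0
= -ln(0.866) = 0.1439

0.1439


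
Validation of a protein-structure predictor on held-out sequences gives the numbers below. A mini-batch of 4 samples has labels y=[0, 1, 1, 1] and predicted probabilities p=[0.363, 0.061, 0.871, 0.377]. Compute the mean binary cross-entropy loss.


L[0] = -ln(1-0.363) = -ln(0.637) = 0.451
L[1] = -ln(0.061) = 2.7969
L[2] = -ln(0.871) = 0.1381
L[3] = -ln(0.377) = 0.9755
mean = (0.451 + 2.7969 + 0.1381 + 0.9755)/4 = 1.0904

1.0904


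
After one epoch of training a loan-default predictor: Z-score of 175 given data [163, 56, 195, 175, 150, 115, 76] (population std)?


μ = 132.8571, σ = 48.2536
z = (175 - 132.8571)/48.2536 = 0.8734

0.8734


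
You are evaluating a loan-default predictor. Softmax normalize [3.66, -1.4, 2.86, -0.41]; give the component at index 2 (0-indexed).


Exponentials: e^3.66=38.8613, e^-1.4=0.2466, e^2.86=17.4615, e^-0.41=0.6637
Sum = 57.2331
Softmax = [0.679, 0.0043, 0.3051, 0.0116]
p[2] = 17.4615/57.2331 = 0.3051

0.3051


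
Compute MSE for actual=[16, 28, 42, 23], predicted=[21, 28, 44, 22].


Squared errors: (16-21)²=25, (28-28)²=0, (42-44)²=4, (23-22)²=1
Sum = 30
MSE = 30/4 = 15/2

15/2


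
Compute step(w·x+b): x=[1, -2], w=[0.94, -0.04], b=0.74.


z = (1)·(0.94) + (-2)·(-0.04) + 0.74
  = 1.76
step(z) = 1 (z≥0)

1


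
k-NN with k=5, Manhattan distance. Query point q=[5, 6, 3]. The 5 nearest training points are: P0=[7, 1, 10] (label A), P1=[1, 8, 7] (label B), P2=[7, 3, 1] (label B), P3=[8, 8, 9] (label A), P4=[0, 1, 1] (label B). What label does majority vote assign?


d(q,P0) = 14  (label A)
d(q,P1) = 10  (label B)
d(q,P2) = 7  (label B)
d(q,P3) = 11  (label A)
d(q,P4) = 12  (label B)
Votes: A=2, B=3
Majority → B

B


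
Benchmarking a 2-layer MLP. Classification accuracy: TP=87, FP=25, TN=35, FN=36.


Accuracy = (TP+TN)/(TP+TN+FP+FN)
= (87+35)/(183)
= 122/183 = 66.67%

66.67%


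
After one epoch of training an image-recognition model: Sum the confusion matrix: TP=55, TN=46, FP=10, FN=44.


Total = TP + TN + FP + FN
= 55 + 46 + 10 + 44
= 155
(Predicted positive: 65, predicted negative: 90)

155


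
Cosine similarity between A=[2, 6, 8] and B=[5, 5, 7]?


A·B = 2·5 + 6·5 + 8·7 = 96
‖A‖ = √104 = 10.198, ‖B‖ = √99 = 9.9499
cos = 96/(√104·√99) = 96/√10296 = 0.9461

0.9461


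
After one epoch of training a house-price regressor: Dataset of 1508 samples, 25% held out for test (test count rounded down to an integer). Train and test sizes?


Test = ⌊1508·25/100⌋ = 377
Train = 1508 - 377 = 1131

Train: 1131, Test: 377


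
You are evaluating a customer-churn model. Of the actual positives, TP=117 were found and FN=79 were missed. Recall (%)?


Recall = TP/(TP+FN)
= 117/(117+79)
= 117/196 = 59.69%

59.69%


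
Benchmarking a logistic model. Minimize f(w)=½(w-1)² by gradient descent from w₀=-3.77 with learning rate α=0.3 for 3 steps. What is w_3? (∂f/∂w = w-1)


step 1: grad = -3.77-1 = -4.77; w = -3.77 - 0.3·(-4.77) = -2.339
step 2: grad = -2.339-1 = -3.339; w = -2.339 - 0.3·(-3.339) = -1.3373
step 3: grad = -1.3373-1 = -2.3373; w = -1.3373 - 0.3·(-2.3373) = -0.63611

-0.63611


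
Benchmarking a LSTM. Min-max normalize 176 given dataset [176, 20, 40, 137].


min=20, max=176
(176-20)/(176-20) = 156/156 = 1.0

1.0


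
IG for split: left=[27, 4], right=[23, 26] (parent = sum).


Parent = [50, 30], H_parent = 0.9544
H_left = 0.5548 (n=31), H_right = 0.9973 (n=49)
H_children = (31/80)·0.5548 + (49/80)·0.9973 = 0.8258
IG = 0.9544 - 0.8258 = 0.1286

0.1286


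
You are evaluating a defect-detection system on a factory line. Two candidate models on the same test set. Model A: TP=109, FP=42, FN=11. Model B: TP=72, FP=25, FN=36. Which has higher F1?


Model A: P=109/151=0.7219, R=109/120=0.9083, F1=2PR/(P+R)=2TP/(2TP+FP+FN)=218/271=0.8044
Model B: P=72/97=0.7423, R=72/108=0.6667, F1=2PR/(P+R)=2TP/(2TP+FP+FN)=144/205=0.7024
0.8044 > 0.7024 → Model A

Model A


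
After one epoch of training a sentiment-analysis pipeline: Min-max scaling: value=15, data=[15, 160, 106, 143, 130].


min=15, max=160
(15-15)/(160-15) = 0/145 = 0.0

0.0


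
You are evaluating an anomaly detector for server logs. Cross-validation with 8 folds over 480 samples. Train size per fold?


Fold size = 480/8 = 60
Training per fold = 480 - 60 = 420

420


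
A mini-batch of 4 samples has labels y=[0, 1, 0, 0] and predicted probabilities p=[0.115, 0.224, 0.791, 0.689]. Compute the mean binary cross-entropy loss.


L[0] = -ln(1-0.115) = -ln(0.885) = 0.1222
L[1] = -ln(0.224) = 1.4961
L[2] = -ln(1-0.791) = -ln(0.209) = 1.5654
L[3] = -ln(1-0.689) = -ln(0.311) = 1.168
mean = (0.1222 + 1.4961 + 1.5654 + 1.168)/4 = 1.0879

1.0879


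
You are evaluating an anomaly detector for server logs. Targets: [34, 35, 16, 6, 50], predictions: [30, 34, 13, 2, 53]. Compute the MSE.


Squared errors: (34-30)²=16, (35-34)²=1, (16-13)²=9, (6-2)²=16, (50-53)²=9
Sum = 51
MSE = 51/5 = 51/5

51/5


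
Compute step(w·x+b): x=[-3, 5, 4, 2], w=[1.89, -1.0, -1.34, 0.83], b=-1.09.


z = (-3)·(1.89) + (5)·(-1.0) + (4)·(-1.34) + (2)·(0.83) - 1.09
  = -15.46
step(z) = 0 (z<0)

0


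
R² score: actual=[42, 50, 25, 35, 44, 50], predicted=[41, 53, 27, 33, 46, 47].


ȳ = 41
SS_res = Σ(y-ŷ)² = 31
SS_tot = Σ(y-ȳ)² = 464
R² = 1 - SS_res/SS_tot = 1 - 0.0668 = 0.9332

0.9332


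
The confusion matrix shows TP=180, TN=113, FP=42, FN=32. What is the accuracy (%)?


Accuracy = (TP+TN)/(TP+TN+FP+FN)
= (180+113)/(367)
= 293/367 = 79.84%

79.84%


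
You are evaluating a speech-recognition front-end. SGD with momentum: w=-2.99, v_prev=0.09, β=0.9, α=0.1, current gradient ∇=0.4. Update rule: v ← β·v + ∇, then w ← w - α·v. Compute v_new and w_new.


v_new = 0.9·0.09 + 0.4 = 0.081 + 0.4 = 0.481
w_new = -2.99 - 0.1·0.481 = -2.99 - 0.0481 = -3.0381

v_new=0.481, w_new=-3.0381


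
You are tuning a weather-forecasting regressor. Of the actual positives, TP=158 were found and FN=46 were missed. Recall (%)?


Recall = TP/(TP+FN)
= 158/(158+46)
= 158/204 = 77.45%

77.45%


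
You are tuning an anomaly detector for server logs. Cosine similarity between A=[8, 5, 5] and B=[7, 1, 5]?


A·B = 8·7 + 5·1 + 5·5 = 86
‖A‖ = √114 = 10.6771, ‖B‖ = √75 = 8.6603
cos = 86/(√114·√75) = 86/√8550 = 0.9301

0.9301


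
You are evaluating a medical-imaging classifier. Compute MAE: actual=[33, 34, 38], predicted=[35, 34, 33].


Absolute errors: |33-35|=2, |34-34|=0, |38-33|=5
Sum = 7
MAE = 7/3 = 7/3

7/3


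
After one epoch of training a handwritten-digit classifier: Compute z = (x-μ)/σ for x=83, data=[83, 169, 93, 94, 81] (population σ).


μ = 104, σ = 32.912
z = (83 - 104)/32.912 = -0.6381

-0.6381


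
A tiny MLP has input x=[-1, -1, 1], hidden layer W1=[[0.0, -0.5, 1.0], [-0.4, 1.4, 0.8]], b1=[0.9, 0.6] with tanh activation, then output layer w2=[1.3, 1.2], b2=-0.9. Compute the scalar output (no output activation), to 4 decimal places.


z1[0] = (0.0)·(-1) + (-0.5)·(-1) + (1.0)·(1) + 0.9 = 2.4
z1[1] = (-0.4)·(-1) + (1.4)·(-1) + (0.8)·(1) + 0.6 = 0.4
h = tanh(z1) = [0.9837, 0.3799]
output = (1.3)·(0.9837) + (1.2)·(0.3799) - 0.9 = 0.8347

0.8347


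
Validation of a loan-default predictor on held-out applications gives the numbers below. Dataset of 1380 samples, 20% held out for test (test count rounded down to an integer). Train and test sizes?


Test = ⌊1380·20/100⌋ = 276
Train = 1380 - 276 = 1104

Train: 1104, Test: 276


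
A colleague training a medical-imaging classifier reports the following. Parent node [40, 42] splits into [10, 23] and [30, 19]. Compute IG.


Parent = [40, 42], H_parent = 0.9996
H_left = 0.885 (n=33), H_right = 0.9633 (n=49)
H_children = (33/82)·0.885 + (49/82)·0.9633 = 0.9318
IG = 0.9996 - 0.9318 = 0.0678

0.0678


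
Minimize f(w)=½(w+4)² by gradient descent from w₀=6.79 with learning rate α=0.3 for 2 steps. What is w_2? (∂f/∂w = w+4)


step 1: grad = 6.79+4 = 10.79; w = 6.79 - 0.3·(10.79) = 3.553
step 2: grad = 3.553+4 = 7.553; w = 3.553 - 0.3·(7.553) = 1.2871

1.2871


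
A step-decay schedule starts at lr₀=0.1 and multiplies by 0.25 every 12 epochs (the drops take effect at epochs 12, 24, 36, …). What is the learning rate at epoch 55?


n_drops = ⌊55/12⌋ = 4
lr = 0.1·0.25^4 = 0.1·0.00390625 = 0.000390625

0.000390625


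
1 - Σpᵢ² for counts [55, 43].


Probabilities: [55/98, 43/98] ≈ [0.5612, 0.4388]
Σpᵢ² = (3025 + 1849)/98² = 4874/9604
Gini = 1 - Σpᵢ² = 1 - 4874/9604 = 0.4925

0.4925


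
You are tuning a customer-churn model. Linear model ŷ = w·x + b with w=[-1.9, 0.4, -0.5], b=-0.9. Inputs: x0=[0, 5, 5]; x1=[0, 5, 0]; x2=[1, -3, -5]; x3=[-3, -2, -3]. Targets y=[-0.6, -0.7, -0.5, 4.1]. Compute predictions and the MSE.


ŷ0 = (-1.9)·(0) + (0.4)·(5) + (-0.5)·(5) - 0.9 = -1.4
ŷ1 = (-1.9)·(0) + (0.4)·(5) + (-0.5)·(0) - 0.9 = 1.1
ŷ2 = (-1.9)·(1) + (0.4)·(-3) + (-0.5)·(-5) - 0.9 = -1.5
ŷ3 = (-1.9)·(-3) + (0.4)·(-2) + (-0.5)·(-3) - 0.9 = 5.5
errors² = [0.64, 3.24, 1.0, 1.96]
MSE = 6.8400/4 = 1.71

1.71


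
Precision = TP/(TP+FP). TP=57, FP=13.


Precision = TP/(TP+FP)
= 57/(57+13)
= 57/70 = 81.43%

81.43%


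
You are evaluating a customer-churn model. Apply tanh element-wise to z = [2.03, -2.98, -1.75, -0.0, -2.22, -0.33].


tanh(2.03) = 0.9661
tanh(-2.98) = -0.9949
tanh(-1.75) = -0.9414
tanh(-0.0) = -0.0
tanh(-2.22) = -0.9767
tanh(-0.33) = -0.3185
result = [0.9661, -0.9949, -0.9414, -0.0, -0.9767, -0.3185]

[0.9661, -0.9949, -0.9414, -0.0, -0.9767, -0.3185]


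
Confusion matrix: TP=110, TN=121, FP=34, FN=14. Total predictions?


Total = TP + TN + FP + FN
= 110 + 121 + 34 + 14
= 279
(Predicted positive: 144, predicted negative: 135)

279


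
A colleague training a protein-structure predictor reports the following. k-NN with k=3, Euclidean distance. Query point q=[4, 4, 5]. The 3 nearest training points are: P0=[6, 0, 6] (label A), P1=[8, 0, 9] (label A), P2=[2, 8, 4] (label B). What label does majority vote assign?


d(q,P0) = 4.5826  (label A)
d(q,P1) = 6.9282  (label A)
d(q,P2) = 4.5826  (label B)
Votes: A=2, B=1
Majority → A

A


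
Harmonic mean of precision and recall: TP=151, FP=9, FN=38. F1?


Precision = 151/160 = 0.9437
Recall = 151/189 = 0.7989
F1 = 2·P·R/(P+R) = 2·TP/(2·TP+FP+FN) = 302/(302+9+38) = 302/349 = 0.8653

0.8653


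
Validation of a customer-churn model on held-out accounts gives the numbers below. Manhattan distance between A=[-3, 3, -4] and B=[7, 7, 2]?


d = |-3-7| + |3-7| + |-4-2|
  = 10 + 4 + 6
  = 20

20


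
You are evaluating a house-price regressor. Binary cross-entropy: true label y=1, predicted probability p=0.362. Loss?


BCE = -[y·ln(p) + (1-y)·ln(1-p)]
= -1·ln(0.362) - 0
= -ln(0.362) = 1.0161

1.0161


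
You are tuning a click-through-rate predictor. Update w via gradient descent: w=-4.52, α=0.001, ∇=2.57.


w_new = w - α·∇
= -4.52 - 0.001·2.57
= -4.52 - 0.00257
= -4.52257

-4.52257


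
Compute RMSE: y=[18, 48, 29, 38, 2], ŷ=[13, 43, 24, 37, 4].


MSE = 80/5 = 16
RMSE = √(80/5) = 4.0

4.0


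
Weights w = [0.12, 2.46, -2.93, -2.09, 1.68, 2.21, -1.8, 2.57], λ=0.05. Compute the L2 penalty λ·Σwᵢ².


‖w‖₂² = (0.12)² + (2.46)² + (-2.93)² + (-2.09)² + (1.68)² + (2.21)² + (-1.8)² + (2.57)²
     = 0.0144 + 6.0516 + 8.5849 + 4.3681 + 2.8224 + 4.8841 + 3.24 + 6.6049
     = 36.5704
λ·‖w‖₂² = 0.05·36.5704 = 1.82852

1.82852


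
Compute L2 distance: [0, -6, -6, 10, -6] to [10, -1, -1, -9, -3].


d = √((0-10)² + (-6+ 1)² + (-6+ 1)² + (10+ 9)² + (-6+ 3)²)
  = √(100 + 25 + 25 + 361 + 9)
  = √520 = 22.8035

22.8035


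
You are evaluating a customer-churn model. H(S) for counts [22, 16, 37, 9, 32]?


Probabilities: [22/116, 16/116, 37/116, 9/116, 32/116] ≈ [0.1897, 0.1379, 0.319, 0.0776, 0.2759]
H = -((22/116)·log₂(22/116) + (16/116)·log₂(16/116) + (37/116)·log₂(37/116) + (9/116)·log₂(9/116) + (32/116)·log₂(32/116))
  = 2.1736 bits

2.1736 bits


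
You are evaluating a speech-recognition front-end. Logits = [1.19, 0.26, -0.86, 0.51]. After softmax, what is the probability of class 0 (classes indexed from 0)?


Exponentials: e^1.19=3.2871, e^0.26=1.2969, e^-0.86=0.4232, e^0.51=1.6653
Sum = 6.6725
Softmax = [0.4926, 0.1944, 0.0634, 0.2496]
p[0] = 3.2871/6.6725 = 0.4926

0.4926


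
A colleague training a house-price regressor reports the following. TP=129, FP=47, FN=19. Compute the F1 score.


Precision = 129/176 = 0.733
Recall = 129/148 = 0.8716
F1 = 2·P·R/(P+R) = 2·TP/(2·TP+FP+FN) = 258/(258+47+19) = 258/324 = 0.7963

0.7963


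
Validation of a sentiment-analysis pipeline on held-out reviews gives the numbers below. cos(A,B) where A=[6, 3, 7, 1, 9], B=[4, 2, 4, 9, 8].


A·B = 6·4 + 3·2 + 7·4 + 1·9 + 9·8 = 139
‖A‖ = √176 = 13.2665, ‖B‖ = √181 = 13.4536
cos = 139/(√176·√181) = 139/√31856 = 0.7788

0.7788


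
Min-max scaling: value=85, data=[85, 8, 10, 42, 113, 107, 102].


min=8, max=113
(85-8)/(113-8) = 77/105 = 0.7333

0.7333


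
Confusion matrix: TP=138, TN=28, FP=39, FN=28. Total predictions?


Total = TP + TN + FP + FN
= 138 + 28 + 39 + 28
= 233
(Predicted positive: 177, predicted negative: 56)

233


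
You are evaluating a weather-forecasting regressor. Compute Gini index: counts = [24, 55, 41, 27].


Probabilities: [24/147, 55/147, 41/147, 27/147] ≈ [0.1633, 0.3741, 0.2789, 0.1837]
Σpᵢ² = (576 + 3025 + 1681 + 729)/147² = 6011/21609
Gini = 1 - Σpᵢ² = 1 - 6011/21609 = 0.7218

0.7218


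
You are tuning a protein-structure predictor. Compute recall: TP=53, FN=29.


Recall = TP/(TP+FN)
= 53/(53+29)
= 53/82 = 64.63%

64.63%


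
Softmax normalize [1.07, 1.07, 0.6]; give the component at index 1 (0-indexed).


Exponentials: e^1.07=2.9154, e^1.07=2.9154, e^0.6=1.8221
Sum = 7.6529
Softmax = [0.381, 0.381, 0.2381]
p[1] = 2.9154/7.6529 = 0.381

0.381


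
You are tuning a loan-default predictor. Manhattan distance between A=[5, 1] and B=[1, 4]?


d = |5-1| + |1-4|
  = 4 + 3
  = 7

7


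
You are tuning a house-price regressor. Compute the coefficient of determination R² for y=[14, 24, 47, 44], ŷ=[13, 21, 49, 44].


ȳ = 32.25
SS_res = Σ(y-ŷ)² = 14
SS_tot = Σ(y-ȳ)² = 756.75
R² = 1 - SS_res/SS_tot = 1 - 0.0185 = 0.9815

0.9815


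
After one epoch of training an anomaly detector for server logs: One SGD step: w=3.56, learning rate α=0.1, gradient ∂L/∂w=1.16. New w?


w_new = w - α·∇
= 3.56 - 0.1·1.16
= 3.56 - 0.116
= 3.444

3.444


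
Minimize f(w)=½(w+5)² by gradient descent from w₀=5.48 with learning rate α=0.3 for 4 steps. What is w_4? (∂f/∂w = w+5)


step 1: grad = 5.48+5 = 10.48; w = 5.48 - 0.3·(10.48) = 2.336
step 2: grad = 2.336+5 = 7.336; w = 2.336 - 0.3·(7.336) = 0.1352
step 3: grad = 0.1352+5 = 5.1352; w = 0.1352 - 0.3·(5.1352) = -1.40536
step 4: grad = -1.40536+5 = 3.59464; w = -1.40536 - 0.3·(3.59464) = -2.483752

-2.483752


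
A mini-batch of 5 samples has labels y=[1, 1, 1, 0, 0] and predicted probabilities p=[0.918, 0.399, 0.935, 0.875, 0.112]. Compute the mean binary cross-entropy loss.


L[0] = -ln(0.918) = 0.0856
L[1] = -ln(0.399) = 0.9188
L[2] = -ln(0.935) = 0.0672
L[3] = -ln(1-0.875) = -ln(0.125) = 2.0794
L[4] = -ln(1-0.112) = -ln(0.888) = 0.1188
mean = (0.0856 + 0.9188 + 0.0672 + 2.0794 + 0.1188)/5 = 0.654

0.654


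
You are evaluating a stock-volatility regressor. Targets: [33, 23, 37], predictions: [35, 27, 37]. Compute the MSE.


Squared errors: (33-35)²=4, (23-27)²=16, (37-37)²=0
Sum = 20
MSE = 20/3 = 20/3

20/3


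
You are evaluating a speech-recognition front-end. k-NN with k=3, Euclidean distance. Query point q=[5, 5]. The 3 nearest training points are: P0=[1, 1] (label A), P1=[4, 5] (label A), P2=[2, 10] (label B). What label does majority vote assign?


d(q,P0) = 5.6569  (label A)
d(q,P1) = 1.0  (label A)
d(q,P2) = 5.831  (label B)
Votes: A=2, B=1
Majority → A

A


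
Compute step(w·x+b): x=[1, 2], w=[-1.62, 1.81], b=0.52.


z = (1)·(-1.62) + (2)·(1.81) + 0.52
  = 2.52
step(z) = 1 (z≥0)

1


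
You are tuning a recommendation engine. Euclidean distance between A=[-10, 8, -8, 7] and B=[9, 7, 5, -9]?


d = √((-10-9)² + (8-7)² + (-8-5)² + (7+ 9)²)
  = √(361 + 1 + 169 + 256)
  = √787 = 28.0535

28.0535


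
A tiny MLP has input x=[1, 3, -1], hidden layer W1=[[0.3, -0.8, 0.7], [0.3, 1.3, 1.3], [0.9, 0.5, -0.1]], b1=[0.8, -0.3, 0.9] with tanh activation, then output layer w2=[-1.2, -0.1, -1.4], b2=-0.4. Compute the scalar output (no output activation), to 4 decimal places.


z1[0] = (0.3)·(1) + (-0.8)·(3) + (0.7)·(-1) + 0.8 = -2.0
z1[1] = (0.3)·(1) + (1.3)·(3) + (1.3)·(-1) - 0.3 = 2.6
z1[2] = (0.9)·(1) + (0.5)·(3) + (-0.1)·(-1) + 0.9 = 3.4
h = tanh(z1) = [-0.964, 0.989, 0.9978]
output = (-1.2)·(-0.964) + (-0.1)·(0.989) + (-1.4)·(0.9978) - 0.4 = -0.739

-0.739


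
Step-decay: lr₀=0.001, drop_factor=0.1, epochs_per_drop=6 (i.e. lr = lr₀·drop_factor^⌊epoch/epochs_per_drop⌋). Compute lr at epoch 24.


n_drops = ⌊24/6⌋ = 4
lr = 0.001·0.1^4 = 0.001·0.0001 = 0.0000001

0.0000001


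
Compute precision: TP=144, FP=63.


Precision = TP/(TP+FP)
= 144/(144+63)
= 144/207 = 69.57%

69.57%


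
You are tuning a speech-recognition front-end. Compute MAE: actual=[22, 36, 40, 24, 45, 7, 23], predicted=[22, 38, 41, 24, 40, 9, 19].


Absolute errors: |22-22|=0, |36-38|=2, |40-41|=1, |24-24|=0, |45-40|=5, |7-9|=2, |23-19|=4
Sum = 14
MAE = 14/7 = 2

2


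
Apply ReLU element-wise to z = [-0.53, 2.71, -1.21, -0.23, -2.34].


ReLU(-0.53) = max(0, -0.53) = 0.0
ReLU(2.71) = max(0, 2.71) = 2.71
ReLU(-1.21) = max(0, -1.21) = 0.0
ReLU(-0.23) = max(0, -0.23) = 0.0
ReLU(-2.34) = max(0, -2.34) = 0.0
result = [0.0, 2.71, 0.0, 0.0, 0.0]

[0.0, 2.71, 0.0, 0.0, 0.0]


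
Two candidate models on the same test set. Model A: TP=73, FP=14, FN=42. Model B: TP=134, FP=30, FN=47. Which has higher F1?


Model A: P=73/87=0.8391, R=73/115=0.6348, F1=2PR/(P+R)=2TP/(2TP+FP+FN)=146/202=0.7228
Model B: P=134/164=0.8171, R=134/181=0.7403, F1=2PR/(P+R)=2TP/(2TP+FP+FN)=268/345=0.7768
0.7228 < 0.7768 → Model B

Model B


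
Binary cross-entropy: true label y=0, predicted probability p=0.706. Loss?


BCE = -[y·ln(p) + (1-y)·ln(1-p)]
= -0 - 1·ln(1-0.706)
= -ln(0.294) = 1.2242

1.2242


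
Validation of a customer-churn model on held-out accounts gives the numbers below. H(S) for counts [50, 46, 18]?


Probabilities: [50/114, 46/114, 18/114] ≈ [0.4386, 0.4035, 0.1579]
H = -((50/114)·log₂(50/114) + (46/114)·log₂(46/114) + (18/114)·log₂(18/114))
  = 1.4703 bits

1.4703 bits


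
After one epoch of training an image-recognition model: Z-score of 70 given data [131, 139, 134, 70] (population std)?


μ = 118.5, σ = 28.1469
z = (70 - 118.5)/28.1469 = -1.7231

-1.7231


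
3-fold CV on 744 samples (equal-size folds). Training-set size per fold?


Fold size = 744/3 = 248
Training per fold = 744 - 248 = 496

496


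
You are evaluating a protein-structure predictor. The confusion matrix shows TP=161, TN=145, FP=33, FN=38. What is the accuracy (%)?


Accuracy = (TP+TN)/(TP+TN+FP+FN)
= (161+145)/(377)
= 306/377 = 81.17%

81.17%


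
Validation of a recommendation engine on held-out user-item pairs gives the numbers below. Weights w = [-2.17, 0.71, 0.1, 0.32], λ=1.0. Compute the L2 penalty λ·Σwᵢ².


‖w‖₂² = (-2.17)² + (0.71)² + (0.1)² + (0.32)²
     = 4.7089 + 0.5041 + 0.01 + 0.1024
     = 5.3254
λ·‖w‖₂² = 1.0·5.3254 = 5.3254

5.3254


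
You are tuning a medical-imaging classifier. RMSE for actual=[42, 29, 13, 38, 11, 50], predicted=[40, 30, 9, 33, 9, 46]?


MSE = 66/6 = 11
RMSE = √(66/6) = 3.3166

3.3166


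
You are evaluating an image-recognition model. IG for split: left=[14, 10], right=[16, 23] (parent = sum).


Parent = [30, 33], H_parent = 0.9984
H_left = 0.9799 (n=24), H_right = 0.9766 (n=39)
H_children = (24/63)·0.9799 + (39/63)·0.9766 = 0.9779
IG = 0.9984 - 0.9779 = 0.0205

0.0205


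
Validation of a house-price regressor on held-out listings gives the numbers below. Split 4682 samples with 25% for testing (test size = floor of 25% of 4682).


Test = ⌊4682·25/100⌋ = 1170
Train = 4682 - 1170 = 3512

Train: 3512, Test: 1170


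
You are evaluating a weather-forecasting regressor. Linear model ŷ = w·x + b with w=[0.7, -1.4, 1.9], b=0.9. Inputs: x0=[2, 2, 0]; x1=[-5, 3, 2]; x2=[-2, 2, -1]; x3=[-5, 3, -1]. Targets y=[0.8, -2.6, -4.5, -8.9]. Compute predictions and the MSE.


ŷ0 = (0.7)·(2) + (-1.4)·(2) + (1.9)·(0) + 0.9 = -0.5
ŷ1 = (0.7)·(-5) + (-1.4)·(3) + (1.9)·(2) + 0.9 = -3.0
ŷ2 = (0.7)·(-2) + (-1.4)·(2) + (1.9)·(-1) + 0.9 = -5.2
ŷ3 = (0.7)·(-5) + (-1.4)·(3) + (1.9)·(-1) + 0.9 = -8.7
errors² = [1.69, 0.16, 0.49, 0.04]
MSE = 2.3800/4 = 0.595

0.595


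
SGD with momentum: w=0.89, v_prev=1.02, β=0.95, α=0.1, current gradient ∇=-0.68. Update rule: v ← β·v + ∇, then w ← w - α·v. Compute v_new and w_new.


v_new = 0.95·1.02 - 0.68 = 0.969 - 0.68 = 0.289
w_new = 0.89 - 0.1·0.289 = 0.89 - 0.0289 = 0.8611

v_new=0.289, w_new=0.8611


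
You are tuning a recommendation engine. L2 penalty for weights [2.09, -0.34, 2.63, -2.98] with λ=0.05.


‖w‖₂² = (2.09)² + (-0.34)² + (2.63)² + (-2.98)²
     = 4.3681 + 0.1156 + 6.9169 + 8.8804
     = 20.281
λ·‖w‖₂² = 0.05·20.281 = 1.01405

1.01405


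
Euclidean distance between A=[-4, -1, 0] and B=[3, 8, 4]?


d = √((-4-3)² + (-1-8)² + (0-4)²)
  = √(49 + 81 + 16)
  = √146 = 12.083

12.083


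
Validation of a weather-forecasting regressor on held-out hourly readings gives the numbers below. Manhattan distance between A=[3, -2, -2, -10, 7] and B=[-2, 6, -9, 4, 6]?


d = |3+ 2| + |-2-6| + |-2+ 9| + |-10-4| + |7-6|
  = 5 + 8 + 7 + 14 + 1
  = 35

35


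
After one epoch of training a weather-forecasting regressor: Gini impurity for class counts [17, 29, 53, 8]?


Probabilities: [17/107, 29/107, 53/107, 8/107] ≈ [0.1589, 0.271, 0.4953, 0.0748]
Σpᵢ² = (289 + 841 + 2809 + 64)/107² = 4003/11449
Gini = 1 - Σpᵢ² = 1 - 4003/11449 = 0.6504

0.6504


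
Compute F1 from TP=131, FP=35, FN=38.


Precision = 131/166 = 0.7892
Recall = 131/169 = 0.7751
F1 = 2·P·R/(P+R) = 2·TP/(2·TP+FP+FN) = 262/(262+35+38) = 262/335 = 0.7821

0.7821


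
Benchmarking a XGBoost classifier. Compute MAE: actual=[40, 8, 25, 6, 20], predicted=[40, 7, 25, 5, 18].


Absolute errors: |40-40|=0, |8-7|=1, |25-25|=0, |6-5|=1, |20-18|=2
Sum = 4
MAE = 4/5 = 4/5

4/5


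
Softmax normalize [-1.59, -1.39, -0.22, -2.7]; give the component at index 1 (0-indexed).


Exponentials: e^-1.59=0.2039, e^-1.39=0.2491, e^-0.22=0.8025, e^-2.7=0.0672
Sum = 1.3227
Softmax = [0.1542, 0.1883, 0.6067, 0.0508]
p[1] = 0.2491/1.3227 = 0.1883

0.1883


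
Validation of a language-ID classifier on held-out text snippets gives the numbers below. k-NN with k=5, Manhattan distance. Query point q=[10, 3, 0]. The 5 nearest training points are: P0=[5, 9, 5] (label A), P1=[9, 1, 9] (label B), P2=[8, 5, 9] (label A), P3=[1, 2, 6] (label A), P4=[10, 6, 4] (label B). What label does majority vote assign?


d(q,P0) = 16  (label A)
d(q,P1) = 12  (label B)
d(q,P2) = 13  (label A)
d(q,P3) = 16  (label A)
d(q,P4) = 7  (label B)
Votes: A=3, B=2
Majority → A

A


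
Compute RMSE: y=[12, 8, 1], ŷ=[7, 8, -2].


MSE = 34/3 = 11.3333
RMSE = √(34/3) = 3.3665

3.3665


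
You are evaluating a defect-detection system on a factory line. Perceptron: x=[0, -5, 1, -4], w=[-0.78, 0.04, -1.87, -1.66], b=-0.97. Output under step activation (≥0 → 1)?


z = (0)·(-0.78) + (-5)·(0.04) + (1)·(-1.87) + (-4)·(-1.66) - 0.97
  = 3.6
step(z) = 1 (z≥0)

1


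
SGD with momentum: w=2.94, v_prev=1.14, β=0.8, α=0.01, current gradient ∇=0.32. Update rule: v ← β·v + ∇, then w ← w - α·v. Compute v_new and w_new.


v_new = 0.8·1.14 + 0.32 = 0.912 + 0.32 = 1.232
w_new = 2.94 - 0.01·1.232 = 2.94 - 0.01232 = 2.92768

v_new=1.232, w_new=2.92768


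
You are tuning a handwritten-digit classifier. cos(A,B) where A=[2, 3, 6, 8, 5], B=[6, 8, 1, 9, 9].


A·B = 2·6 + 3·8 + 6·1 + 8·9 + 5·9 = 159
‖A‖ = √138 = 11.7473, ‖B‖ = √263 = 16.2173
cos = 159/(√138·√263) = 159/√36294 = 0.8346

0.8346


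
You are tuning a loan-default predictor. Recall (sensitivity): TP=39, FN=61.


Recall = TP/(TP+FN)
= 39/(39+61)
= 39/100 = 39.0%

39.0%


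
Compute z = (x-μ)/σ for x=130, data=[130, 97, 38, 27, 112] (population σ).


μ = 80.8, σ = 40.9458
z = (130 - 80.8)/40.9458 = 1.2016

1.2016


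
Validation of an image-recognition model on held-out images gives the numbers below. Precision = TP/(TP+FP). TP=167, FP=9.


Precision = TP/(TP+FP)
= 167/(167+9)
= 167/176 = 94.89%

94.89%


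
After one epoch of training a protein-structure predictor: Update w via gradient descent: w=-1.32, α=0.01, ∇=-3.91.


w_new = w - α·∇
= -1.32 - 0.01·-3.91
= -1.32 + 0.0391
= -1.2809

-1.2809


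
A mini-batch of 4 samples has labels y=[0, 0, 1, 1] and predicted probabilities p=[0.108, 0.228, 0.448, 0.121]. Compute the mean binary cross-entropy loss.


L[0] = -ln(1-0.108) = -ln(0.892) = 0.1143
L[1] = -ln(1-0.228) = -ln(0.772) = 0.2588
L[2] = -ln(0.448) = 0.803
L[3] = -ln(0.121) = 2.112
mean = (0.1143 + 0.2588 + 0.803 + 2.112)/4 = 0.822

0.822


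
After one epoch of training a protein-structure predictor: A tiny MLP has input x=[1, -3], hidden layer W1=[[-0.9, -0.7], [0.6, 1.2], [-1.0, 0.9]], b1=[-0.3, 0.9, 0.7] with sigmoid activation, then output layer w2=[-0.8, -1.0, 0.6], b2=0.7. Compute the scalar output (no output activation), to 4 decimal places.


z1[0] = (-0.9)·(1) + (-0.7)·(-3) - 0.3 = 0.9
z1[1] = (0.6)·(1) + (1.2)·(-3) + 0.9 = -2.1
z1[2] = (-1.0)·(1) + (0.9)·(-3) + 0.7 = -3.0
h = sigmoid(z1) = [0.7109, 0.1091, 0.0474]
output = (-0.8)·(0.7109) + (-1.0)·(0.1091) + (0.6)·(0.0474) + 0.7 = 0.0506

0.0506


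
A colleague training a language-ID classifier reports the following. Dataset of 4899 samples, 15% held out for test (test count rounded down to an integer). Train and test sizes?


Test = ⌊4899·15/100⌋ = 734
Train = 4899 - 734 = 4165

Train: 4165, Test: 734


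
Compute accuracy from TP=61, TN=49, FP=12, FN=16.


Accuracy = (TP+TN)/(TP+TN+FP+FN)
= (61+49)/(138)
= 110/138 = 79.71%

79.71%


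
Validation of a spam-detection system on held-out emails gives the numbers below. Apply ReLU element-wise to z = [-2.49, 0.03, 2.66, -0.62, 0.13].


ReLU(-2.49) = max(0, -2.49) = 0.0
ReLU(0.03) = max(0, 0.03) = 0.03
ReLU(2.66) = max(0, 2.66) = 2.66
ReLU(-0.62) = max(0, -0.62) = 0.0
ReLU(0.13) = max(0, 0.13) = 0.13
result = [0.0, 0.03, 2.66, 0.0, 0.13]

[0.0, 0.03, 2.66, 0.0, 0.13]


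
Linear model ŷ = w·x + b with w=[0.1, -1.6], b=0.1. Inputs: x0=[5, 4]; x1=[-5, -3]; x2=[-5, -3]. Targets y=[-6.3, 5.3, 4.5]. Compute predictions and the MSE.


ŷ0 = (0.1)·(5) + (-1.6)·(4) + 0.1 = -5.8
ŷ1 = (0.1)·(-5) + (-1.6)·(-3) + 0.1 = 4.4
ŷ2 = (0.1)·(-5) + (-1.6)·(-3) + 0.1 = 4.4
errors² = [0.25, 0.81, 0.01]
MSE = 1.0700/3 = 0.3567

0.3567


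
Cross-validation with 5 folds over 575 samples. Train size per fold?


Fold size = 575/5 = 115
Training per fold = 575 - 115 = 460

460


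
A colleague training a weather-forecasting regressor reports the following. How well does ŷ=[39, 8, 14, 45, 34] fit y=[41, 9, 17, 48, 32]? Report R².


ȳ = 29.4
SS_res = Σ(y-ŷ)² = 27
SS_tot = Σ(y-ȳ)² = 1057.2
R² = 1 - SS_res/SS_tot = 1 - 0.0255 = 0.9745

0.9745


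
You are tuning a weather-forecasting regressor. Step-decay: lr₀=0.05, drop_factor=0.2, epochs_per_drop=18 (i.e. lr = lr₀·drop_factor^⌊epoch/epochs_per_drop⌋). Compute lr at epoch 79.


n_drops = ⌊79/18⌋ = 4
lr = 0.05·0.2^4 = 0.05·0.0016 = 0.00008

0.00008


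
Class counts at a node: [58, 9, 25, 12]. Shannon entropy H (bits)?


Probabilities: [58/104, 9/104, 25/104, 12/104] ≈ [0.5577, 0.0865, 0.2404, 0.1154]
H = -((58/104)·log₂(58/104) + (9/104)·log₂(9/104) + (25/104)·log₂(25/104) + (12/104)·log₂(12/104))
  = 1.6292 bits

1.6292 bits


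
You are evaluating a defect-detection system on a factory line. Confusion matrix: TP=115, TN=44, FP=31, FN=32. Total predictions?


Total = TP + TN + FP + FN
= 115 + 44 + 31 + 32
= 222
(Predicted positive: 146, predicted negative: 76)

222


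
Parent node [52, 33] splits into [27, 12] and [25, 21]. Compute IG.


Parent = [52, 33], H_parent = 0.9637
H_left = 0.8905 (n=39), H_right = 0.9945 (n=46)
H_children = (39/85)·0.8905 + (46/85)·0.9945 = 0.9468
IG = 0.9637 - 0.9468 = 0.0169

0.0169


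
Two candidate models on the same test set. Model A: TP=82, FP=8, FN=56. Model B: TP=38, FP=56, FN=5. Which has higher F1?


Model A: P=82/90=0.9111, R=82/138=0.5942, F1=2PR/(P+R)=2TP/(2TP+FP+FN)=164/228=0.7193
Model B: P=38/94=0.4043, R=38/43=0.8837, F1=2PR/(P+R)=2TP/(2TP+FP+FN)=76/137=0.5547
0.7193 > 0.5547 → Model A

Model A


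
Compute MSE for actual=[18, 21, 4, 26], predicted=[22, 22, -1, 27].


Squared errors: (18-22)²=16, (21-22)²=1, (4+ 1)²=25, (26-27)²=1
Sum = 43
MSE = 43/4 = 43/4

43/4


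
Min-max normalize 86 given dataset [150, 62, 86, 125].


min=62, max=150
(86-62)/(150-62) = 24/88 = 0.2727

0.2727


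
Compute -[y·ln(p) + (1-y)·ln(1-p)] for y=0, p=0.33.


BCE = -[y·ln(p) + (1-y)·ln(1-p)]
= -0 - 1·ln(1-0.33)
= -ln(0.67) = 0.4005

0.4005


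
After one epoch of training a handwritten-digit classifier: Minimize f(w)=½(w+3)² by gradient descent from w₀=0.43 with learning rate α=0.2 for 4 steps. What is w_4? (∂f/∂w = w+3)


step 1: grad = 0.43+3 = 3.43; w = 0.43 - 0.2·(3.43) = -0.256
step 2: grad = -0.256+3 = 2.744; w = -0.256 - 0.2·(2.744) = -0.8048
step 3: grad = -0.8048+3 = 2.1952; w = -0.8048 - 0.2·(2.1952) = -1.24384
step 4: grad = -1.24384+3 = 1.75616; w = -1.24384 - 0.2·(1.75616) = -1.595072

-1.595072


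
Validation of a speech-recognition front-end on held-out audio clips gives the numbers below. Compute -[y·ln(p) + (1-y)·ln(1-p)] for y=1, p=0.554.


BCE = -[y·ln(p) + (1-y)·ln(1-p)]
= -1·ln(0.554) - 0
= -ln(0.554) = 0.5906

0.5906


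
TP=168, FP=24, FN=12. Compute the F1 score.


Precision = 168/192 = 0.875
Recall = 168/180 = 0.9333
F1 = 2·P·R/(P+R) = 2·TP/(2·TP+FP+FN) = 336/(336+24+12) = 336/372 = 0.9032

0.9032


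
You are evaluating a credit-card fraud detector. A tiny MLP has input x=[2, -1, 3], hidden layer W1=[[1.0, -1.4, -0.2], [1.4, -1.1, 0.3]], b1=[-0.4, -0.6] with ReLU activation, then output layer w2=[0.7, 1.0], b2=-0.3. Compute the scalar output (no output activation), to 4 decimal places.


z1[0] = (1.0)·(2) + (-1.4)·(-1) + (-0.2)·(3) - 0.4 = 2.4
z1[1] = (1.4)·(2) + (-1.1)·(-1) + (0.3)·(3) - 0.6 = 4.2
h = ReLU(z1) = [2.4, 4.2]
output = (0.7)·(2.4) + (1.0)·(4.2) - 0.3 = 5.58

5.58


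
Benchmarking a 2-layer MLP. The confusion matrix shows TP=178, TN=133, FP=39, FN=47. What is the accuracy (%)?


Accuracy = (TP+TN)/(TP+TN+FP+FN)
= (178+133)/(397)
= 311/397 = 78.34%

78.34%


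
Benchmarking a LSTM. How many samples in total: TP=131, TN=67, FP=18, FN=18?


Total = TP + TN + FP + FN
= 131 + 67 + 18 + 18
= 234
(Predicted positive: 149, predicted negative: 85)

234


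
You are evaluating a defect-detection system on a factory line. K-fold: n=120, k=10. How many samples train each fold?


Fold size = 120/10 = 12
Training per fold = 120 - 12 = 108

108


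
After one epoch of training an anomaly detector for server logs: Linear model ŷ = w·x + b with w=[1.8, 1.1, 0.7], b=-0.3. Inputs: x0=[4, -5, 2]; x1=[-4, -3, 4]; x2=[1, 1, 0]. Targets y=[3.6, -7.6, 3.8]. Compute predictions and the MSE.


ŷ0 = (1.8)·(4) + (1.1)·(-5) + (0.7)·(2) - 0.3 = 2.8
ŷ1 = (1.8)·(-4) + (1.1)·(-3) + (0.7)·(4) - 0.3 = -8.0
ŷ2 = (1.8)·(1) + (1.1)·(1) + (0.7)·(0) - 0.3 = 2.6
errors² = [0.64, 0.16, 1.44]
MSE = 2.2400/3 = 0.7467

0.7467


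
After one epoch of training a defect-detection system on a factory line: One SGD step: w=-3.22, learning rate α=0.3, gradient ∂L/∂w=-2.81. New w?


w_new = w - α·∇
= -3.22 - 0.3·-2.81
= -3.22 + 0.843
= -2.377

-2.377


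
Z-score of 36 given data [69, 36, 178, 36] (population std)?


μ = 79.75, σ = 58.3026
z = (36 - 79.75)/58.3026 = -0.7504

-0.7504


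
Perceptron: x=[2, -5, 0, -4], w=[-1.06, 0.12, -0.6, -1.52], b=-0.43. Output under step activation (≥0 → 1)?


z = (2)·(-1.06) + (-5)·(0.12) + (0)·(-0.6) + (-4)·(-1.52) - 0.43
  = 2.93
step(z) = 1 (z≥0)

1


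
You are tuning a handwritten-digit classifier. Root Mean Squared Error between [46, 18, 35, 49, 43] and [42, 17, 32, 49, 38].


MSE = 51/5 = 10.2
RMSE = √(51/5) = 3.1937

3.1937


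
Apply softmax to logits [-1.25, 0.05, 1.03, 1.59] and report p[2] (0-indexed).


Exponentials: e^-1.25=0.2865, e^0.05=1.0513, e^1.03=2.8011, e^1.59=4.9037
Sum = 9.0426
Softmax = [0.0317, 0.1163, 0.3098, 0.5423]
p[2] = 2.8011/9.0426 = 0.3098

0.3098


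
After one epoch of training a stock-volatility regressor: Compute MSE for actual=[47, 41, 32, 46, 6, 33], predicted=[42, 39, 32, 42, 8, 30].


Squared errors: (47-42)²=25, (41-39)²=4, (32-32)²=0, (46-42)²=16, (6-8)²=4, (33-30)²=9
Sum = 58
MSE = 58/6 = 29/3

29/3


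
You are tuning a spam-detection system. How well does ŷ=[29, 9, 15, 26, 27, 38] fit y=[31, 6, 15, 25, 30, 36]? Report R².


ȳ = 23.8333
SS_res = Σ(y-ŷ)² = 27
SS_tot = Σ(y-ȳ)² = 634.83
R² = 1 - SS_res/SS_tot = 1 - 0.0425 = 0.9575

0.9575
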